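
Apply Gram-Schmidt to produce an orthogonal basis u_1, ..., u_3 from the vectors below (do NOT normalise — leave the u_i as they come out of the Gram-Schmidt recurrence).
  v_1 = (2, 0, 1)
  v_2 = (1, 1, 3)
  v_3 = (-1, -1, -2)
Orthogonal basis:
  u_1 = (2, 0, 1)
  u_2 = (-1, 1, 2)
  u_3 = (-1/15, -1/3, 2/15)

Apply the Gram-Schmidt recurrence
  u_1 = v_1
  u_i = v_i − Σ_{j<i} ((v_i · u_j) / (u_j · u_j)) · u_j.

Step by step this gives:
  u_1 = (2, 0, 1)
  u_2 = (-1, 1, 2)
  u_3 = (-1/15, -1/3, 2/15)

Orthogonality check:
  u_2 · u_1 = 0 (should be 0)
  u_3 · u_1 = 0 (should be 0)
  u_3 · u_2 = 0 (should be 0)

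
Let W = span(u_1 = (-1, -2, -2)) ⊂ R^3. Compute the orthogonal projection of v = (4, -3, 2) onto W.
proj_W(v) = (2/9, 4/9, 4/9)

Set up U = [u_1 | ... | u_1] ∈ R^(3×1). The projector onto W = col(U) is P = U (U^T U)^(-1) U^T.
Compute U^T U =
  [9],
and U^T v = (-2).
Solve U^T U · c = U^T v for the coefficients: c = (-2/9). The projection is proj_W(v) = U c.
Check: (v - proj_W(v)) · u_1 = 0  (should be 0).
Result: proj_W(v) = (2/9, 4/9, 4/9).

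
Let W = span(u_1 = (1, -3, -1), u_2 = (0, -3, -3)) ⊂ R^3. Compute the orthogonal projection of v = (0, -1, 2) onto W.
proj_W(v) = (1, -1/2, 3/2)

Set up U = [u_1 | ... | u_2] ∈ R^(3×2). The projector onto W = col(U) is P = U (U^T U)^(-1) U^T.
Compute U^T U =
  [11, 12]
  [12, 18],
and U^T v = (1, -3).
Solve U^T U · c = U^T v for the coefficients: c = (1, -5/6). The projection is proj_W(v) = U c.
Check: (v - proj_W(v)) · u_1 = 0  (should be 0).
Check: (v - proj_W(v)) · u_2 = 0  (should be 0).
Result: proj_W(v) = (1, -1/2, 3/2).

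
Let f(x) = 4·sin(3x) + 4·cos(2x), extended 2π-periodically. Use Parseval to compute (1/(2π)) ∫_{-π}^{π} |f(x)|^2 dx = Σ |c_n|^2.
Σ |c_n|^2 = 16

Expand |f|^2 and use orthogonality of {sin(nx), cos(mx)} on [-π, π]:
  ∫_{-π}^{π} sin(nx)^2 dx = π, ∫ cos(mx)^2 dx = π, and cross terms integrate to 0.
So ∫_{-π}^{π} f(x)^2 dx = 4^2 · π + 4^2 · π = (16 + 16)π.
Divide by 2π: (16 + 16)/2 = 16.
By Parseval, this equals Σ |c_n|^2.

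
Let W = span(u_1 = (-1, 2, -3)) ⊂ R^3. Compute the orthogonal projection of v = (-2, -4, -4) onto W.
proj_W(v) = (-3/7, 6/7, -9/7)

Set up U = [u_1 | ... | u_1] ∈ R^(3×1). The projector onto W = col(U) is P = U (U^T U)^(-1) U^T.
Compute U^T U =
  [14],
and U^T v = (6).
Solve U^T U · c = U^T v for the coefficients: c = (3/7). The projection is proj_W(v) = U c.
Check: (v - proj_W(v)) · u_1 = 0  (should be 0).
Result: proj_W(v) = (-3/7, 6/7, -9/7).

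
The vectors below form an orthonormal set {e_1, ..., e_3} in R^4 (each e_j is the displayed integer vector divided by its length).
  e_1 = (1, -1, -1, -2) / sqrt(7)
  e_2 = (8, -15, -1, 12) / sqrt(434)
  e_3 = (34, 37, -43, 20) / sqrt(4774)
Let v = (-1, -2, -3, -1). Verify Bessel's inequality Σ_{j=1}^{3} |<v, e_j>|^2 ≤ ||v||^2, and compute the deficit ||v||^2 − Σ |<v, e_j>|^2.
Σ |<v, e_j>|^2 = 426/77; ||v||^2 = 15; deficit = 729/77

Write each e_j = u_j / sqrt(<u_j, u_j>) where u_j is the displayed integer vector. Then <v, e_j> = <v, u_j> / sqrt(<u_j, u_j>), so |<v, e_j>|^2 = <v, u_j>^2 / <u_j, u_j>.
Coefficients: <v, e_1> = 6/sqrt(7), <v, e_2> = 13/sqrt(434), <v, e_3> = 1/sqrt(4774).
Square and sum: Σ |<v, e_j>|^2 = 426/77.
Compute ||v||^2 = v·v = 15.
Deficit = 15 − 426/77 = 729/77 ≥ 0, confirming Bessel's inequality. (The deficit equals ||v − Σ <v,e_j> e_j||^2, the squared distance from v to span{e_j}.)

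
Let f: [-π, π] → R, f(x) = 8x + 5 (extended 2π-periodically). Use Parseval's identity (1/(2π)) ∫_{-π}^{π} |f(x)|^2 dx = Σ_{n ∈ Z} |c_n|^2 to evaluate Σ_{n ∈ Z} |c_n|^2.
Σ |c_n|^2 = 64π^2/3 + 25

Expand and integrate term by term over [-π, π]:
  ∫ (8x)^2 dx = 64·(2π^3/3); ∫ 2·8·(5)·x dx = 0 (odd integrand); ∫ 5^2 dx = 25·2π.
So (1/(2π)) ∫_{-π}^{π} (8x + 5)^2 dx = 64π^2/3 + 25 = 64π^2/3 + 25.
Parseval ⇒ Σ |c_n|^2 = 64π^2/3 + 25.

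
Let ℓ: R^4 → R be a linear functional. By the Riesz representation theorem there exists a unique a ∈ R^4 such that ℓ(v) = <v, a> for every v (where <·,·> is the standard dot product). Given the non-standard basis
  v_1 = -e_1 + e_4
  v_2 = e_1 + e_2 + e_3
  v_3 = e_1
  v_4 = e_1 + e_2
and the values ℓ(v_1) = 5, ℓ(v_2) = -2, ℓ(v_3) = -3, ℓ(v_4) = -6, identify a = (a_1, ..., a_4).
a = (-3, -3, 4, 2)

Write a = (a_1, ..., a_4) in the standard basis. For each basis vector v_i, ℓ(v_i) = <v_i, a> is a linear equation in the a_j's. Collect the n equations into a matrix system V a = ℓ, where row i of V is v_i (expressed in the standard basis). Since V is invertible (lower-triangular with 1s on the diagonal, up to permutation), solve by back-substitution:
  V =
[[-1, 0, 0, 1],
 [1, 1, 1, 0],
 [1, 0, 0, 0],
 [1, 1, 0, 0]]
  V a = (5, -2, -3, -6)
Solving gives a = (-3, -3, 4, 2).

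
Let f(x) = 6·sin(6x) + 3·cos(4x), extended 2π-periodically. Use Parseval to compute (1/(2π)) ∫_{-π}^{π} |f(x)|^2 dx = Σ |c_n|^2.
Σ |c_n|^2 = 45/2

Expand |f|^2 and use orthogonality of {sin(nx), cos(mx)} on [-π, π]:
  ∫_{-π}^{π} sin(nx)^2 dx = π, ∫ cos(mx)^2 dx = π, and cross terms integrate to 0.
So ∫_{-π}^{π} f(x)^2 dx = 6^2 · π + 3^2 · π = (36 + 9)π.
Divide by 2π: (36 + 9)/2 = 45/2.
By Parseval, this equals Σ |c_n|^2.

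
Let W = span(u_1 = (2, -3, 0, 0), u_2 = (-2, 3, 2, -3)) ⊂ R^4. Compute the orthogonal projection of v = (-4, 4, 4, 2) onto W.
proj_W(v) = (-40/13, 60/13, 4/13, -6/13)

Set up U = [u_1 | ... | u_2] ∈ R^(4×2). The projector onto W = col(U) is P = U (U^T U)^(-1) U^T.
Compute U^T U =
  [13, -13]
  [-13, 26],
and U^T v = (-20, 22).
Solve U^T U · c = U^T v for the coefficients: c = (-18/13, 2/13). The projection is proj_W(v) = U c.
Check: (v - proj_W(v)) · u_1 = 0  (should be 0).
Check: (v - proj_W(v)) · u_2 = 0  (should be 0).
Result: proj_W(v) = (-40/13, 60/13, 4/13, -6/13).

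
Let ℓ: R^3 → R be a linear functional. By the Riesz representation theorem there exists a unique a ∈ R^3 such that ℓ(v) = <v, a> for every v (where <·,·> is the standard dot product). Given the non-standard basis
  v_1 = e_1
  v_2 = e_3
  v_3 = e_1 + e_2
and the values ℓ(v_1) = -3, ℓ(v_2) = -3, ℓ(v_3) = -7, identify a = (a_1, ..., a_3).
a = (-3, -4, -3)

Write a = (a_1, ..., a_3) in the standard basis. For each basis vector v_i, ℓ(v_i) = <v_i, a> is a linear equation in the a_j's. Collect the n equations into a matrix system V a = ℓ, where row i of V is v_i (expressed in the standard basis). Since V is invertible (lower-triangular with 1s on the diagonal, up to permutation), solve by back-substitution:
  V =
[[1, 0, 0],
 [0, 0, 1],
 [1, 1, 0]]
  V a = (-3, -3, -7)
Solving gives a = (-3, -4, -3).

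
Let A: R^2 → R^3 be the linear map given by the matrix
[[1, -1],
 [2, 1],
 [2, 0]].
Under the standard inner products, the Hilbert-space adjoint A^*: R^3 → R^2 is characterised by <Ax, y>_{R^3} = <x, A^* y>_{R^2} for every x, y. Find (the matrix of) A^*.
A^* = A^T =
[[1, 2, 2],
 [-1, 1, 0]]

For real matrices with standard dot products, the defining identity <Ax, y> = <x, A^* y> gives (Ax)^T y = x^T (A^*) y, i.e. x^T A^T y = x^T (A^*) y. Since this holds for all x, y, we must have A^* = A^T. Therefore
A^* =
[[1, 2, 2],
 [-1, 1, 0]].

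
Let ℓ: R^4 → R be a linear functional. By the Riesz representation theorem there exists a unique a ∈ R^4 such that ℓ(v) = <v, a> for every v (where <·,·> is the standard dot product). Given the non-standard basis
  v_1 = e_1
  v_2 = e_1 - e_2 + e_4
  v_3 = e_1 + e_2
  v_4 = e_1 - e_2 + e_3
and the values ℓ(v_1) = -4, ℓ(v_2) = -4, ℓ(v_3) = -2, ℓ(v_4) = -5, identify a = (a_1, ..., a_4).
a = (-4, 2, 1, 2)

Write a = (a_1, ..., a_4) in the standard basis. For each basis vector v_i, ℓ(v_i) = <v_i, a> is a linear equation in the a_j's. Collect the n equations into a matrix system V a = ℓ, where row i of V is v_i (expressed in the standard basis). Since V is invertible (lower-triangular with 1s on the diagonal, up to permutation), solve by back-substitution:
  V =
[[1, 0, 0, 0],
 [1, -1, 0, 1],
 [1, 1, 0, 0],
 [1, -1, 1, 0]]
  V a = (-4, -4, -2, -5)
Solving gives a = (-4, 2, 1, 2).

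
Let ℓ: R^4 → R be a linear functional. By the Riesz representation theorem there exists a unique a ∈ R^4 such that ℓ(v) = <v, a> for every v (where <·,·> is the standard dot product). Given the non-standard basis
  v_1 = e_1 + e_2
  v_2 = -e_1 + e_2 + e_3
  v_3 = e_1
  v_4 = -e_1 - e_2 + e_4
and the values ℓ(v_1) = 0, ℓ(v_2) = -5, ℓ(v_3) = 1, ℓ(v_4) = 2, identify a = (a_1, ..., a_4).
a = (1, -1, -3, 2)

Write a = (a_1, ..., a_4) in the standard basis. For each basis vector v_i, ℓ(v_i) = <v_i, a> is a linear equation in the a_j's. Collect the n equations into a matrix system V a = ℓ, where row i of V is v_i (expressed in the standard basis). Since V is invertible (lower-triangular with 1s on the diagonal, up to permutation), solve by back-substitution:
  V =
[[1, 1, 0, 0],
 [-1, 1, 1, 0],
 [1, 0, 0, 0],
 [-1, -1, 0, 1]]
  V a = (0, -5, 1, 2)
Solving gives a = (1, -1, -3, 2).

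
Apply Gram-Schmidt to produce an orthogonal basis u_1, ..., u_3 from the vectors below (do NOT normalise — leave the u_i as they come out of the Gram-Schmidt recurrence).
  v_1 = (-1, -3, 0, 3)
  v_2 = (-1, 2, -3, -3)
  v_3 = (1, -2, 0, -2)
Orthogonal basis:
  u_1 = (-1, -3, 0, 3)
  u_2 = (-33/19, -4/19, -3, -15/19)
  u_3 = (237/241, -519/241, 15/241, -440/241)

Apply the Gram-Schmidt recurrence
  u_1 = v_1
  u_i = v_i − Σ_{j<i} ((v_i · u_j) / (u_j · u_j)) · u_j.

Step by step this gives:
  u_1 = (-1, -3, 0, 3)
  u_2 = (-33/19, -4/19, -3, -15/19)
  u_3 = (237/241, -519/241, 15/241, -440/241)

Orthogonality check:
  u_2 · u_1 = 0 (should be 0)
  u_3 · u_1 = 0 (should be 0)
  u_3 · u_2 = 0 (should be 0)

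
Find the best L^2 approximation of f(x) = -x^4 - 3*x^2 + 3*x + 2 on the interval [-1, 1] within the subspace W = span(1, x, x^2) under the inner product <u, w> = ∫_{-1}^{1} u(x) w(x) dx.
g(x) = -27*x^2/7 + 3*x + 73/35

The best approximation g ∈ W is the orthogonal projection of f onto W. Writing g = a_0 + a_1 x + a_2 x^2, the coefficients solve the normal equations G · a = b where
  G_{ij} = <φ_i, φ_j> and b_i = <f, φ_i>, with φ_0 = 1, φ_1 = x, φ_2 = x^2.
G =
  [2, 0, 2/3]
  [0, 2/3, 0]
  [2/3, 0, 2/5],
b = (8/5, 2, -16/105).
Solving gives a_0 = 73/35, a_1 = 3, a_2 = -27/7, so
  g(x) = -27*x^2/7 + 3*x + 73/35.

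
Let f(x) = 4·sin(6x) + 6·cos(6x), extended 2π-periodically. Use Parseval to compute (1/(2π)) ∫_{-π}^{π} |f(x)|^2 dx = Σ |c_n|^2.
Σ |c_n|^2 = 26

Expand |f|^2 and use orthogonality of {sin(nx), cos(mx)} on [-π, π]:
  ∫_{-π}^{π} sin(nx)^2 dx = π, ∫ cos(mx)^2 dx = π, and cross terms integrate to 0.
So ∫_{-π}^{π} f(x)^2 dx = 4^2 · π + 6^2 · π = (16 + 36)π.
Divide by 2π: (16 + 36)/2 = 26.
By Parseval, this equals Σ |c_n|^2.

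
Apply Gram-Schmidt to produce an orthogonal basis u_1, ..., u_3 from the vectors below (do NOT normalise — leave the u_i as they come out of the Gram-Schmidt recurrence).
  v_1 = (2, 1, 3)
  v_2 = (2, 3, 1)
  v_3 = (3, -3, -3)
Orthogonal basis:
  u_1 = (2, 1, 3)
  u_2 = (4/7, 16/7, -8/7)
  u_3 = (4, -2, -2)

Apply the Gram-Schmidt recurrence
  u_1 = v_1
  u_i = v_i − Σ_{j<i} ((v_i · u_j) / (u_j · u_j)) · u_j.

Step by step this gives:
  u_1 = (2, 1, 3)
  u_2 = (4/7, 16/7, -8/7)
  u_3 = (4, -2, -2)

Orthogonality check:
  u_2 · u_1 = 0 (should be 0)
  u_3 · u_1 = 0 (should be 0)
  u_3 · u_2 = 0 (should be 0)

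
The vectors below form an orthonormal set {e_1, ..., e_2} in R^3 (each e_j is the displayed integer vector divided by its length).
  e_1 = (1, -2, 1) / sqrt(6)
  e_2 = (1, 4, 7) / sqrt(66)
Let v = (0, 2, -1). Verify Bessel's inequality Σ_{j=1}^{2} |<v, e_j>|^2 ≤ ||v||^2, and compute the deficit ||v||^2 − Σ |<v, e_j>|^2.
Σ |<v, e_j>|^2 = 46/11; ||v||^2 = 5; deficit = 9/11

Write each e_j = u_j / sqrt(<u_j, u_j>) where u_j is the displayed integer vector. Then <v, e_j> = <v, u_j> / sqrt(<u_j, u_j>), so |<v, e_j>|^2 = <v, u_j>^2 / <u_j, u_j>.
Coefficients: <v, e_1> = -5/sqrt(6), <v, e_2> = 1/sqrt(66).
Square and sum: Σ |<v, e_j>|^2 = 46/11.
Compute ||v||^2 = v·v = 5.
Deficit = 5 − 46/11 = 9/11 ≥ 0, confirming Bessel's inequality. (The deficit equals ||v − Σ <v,e_j> e_j||^2, the squared distance from v to span{e_j}.)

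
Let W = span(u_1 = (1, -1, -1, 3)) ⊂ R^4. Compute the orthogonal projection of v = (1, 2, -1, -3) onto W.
proj_W(v) = (-3/4, 3/4, 3/4, -9/4)

Set up U = [u_1 | ... | u_1] ∈ R^(4×1). The projector onto W = col(U) is P = U (U^T U)^(-1) U^T.
Compute U^T U =
  [12],
and U^T v = (-9).
Solve U^T U · c = U^T v for the coefficients: c = (-3/4). The projection is proj_W(v) = U c.
Check: (v - proj_W(v)) · u_1 = 0  (should be 0).
Result: proj_W(v) = (-3/4, 3/4, 3/4, -9/4).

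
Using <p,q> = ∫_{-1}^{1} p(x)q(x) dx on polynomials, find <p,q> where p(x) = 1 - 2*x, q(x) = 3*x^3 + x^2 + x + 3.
<p,q> = 44/15

Expand the product: p(x)·q(x) = -6*x^4 + x^3 - x^2 - 5*x + 3.
∫_{-1}^{1} of each monomial x^k gives [2/(k+1) if k even, 0 if k odd]. Integrating term-by-term (or equivalently evaluating the antiderivative F(x) = -6*x^5/5 + x^4/4 - x^3/3 - 5*x^2/2 + 3*x at the endpoints):
  F(1) − F(−1) = -47/60 − (-223/60) = 44/15.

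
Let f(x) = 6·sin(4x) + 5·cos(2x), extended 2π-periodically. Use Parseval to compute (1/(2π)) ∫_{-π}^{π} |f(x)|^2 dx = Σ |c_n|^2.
Σ |c_n|^2 = 61/2

Expand |f|^2 and use orthogonality of {sin(nx), cos(mx)} on [-π, π]:
  ∫_{-π}^{π} sin(nx)^2 dx = π, ∫ cos(mx)^2 dx = π, and cross terms integrate to 0.
So ∫_{-π}^{π} f(x)^2 dx = 6^2 · π + 5^2 · π = (36 + 25)π.
Divide by 2π: (36 + 25)/2 = 61/2.
By Parseval, this equals Σ |c_n|^2.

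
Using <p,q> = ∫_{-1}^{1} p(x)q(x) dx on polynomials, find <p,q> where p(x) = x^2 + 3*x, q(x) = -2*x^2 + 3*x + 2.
<p,q> = 98/15

Expand the product: p(x)·q(x) = -2*x^4 - 3*x^3 + 11*x^2 + 6*x.
∫_{-1}^{1} of each monomial x^k gives [2/(k+1) if k even, 0 if k odd]. Integrating term-by-term (or equivalently evaluating the antiderivative F(x) = -2*x^5/5 - 3*x^4/4 + 11*x^3/3 + 3*x^2 at the endpoints):
  F(1) − F(−1) = 331/60 − (-61/60) = 98/15.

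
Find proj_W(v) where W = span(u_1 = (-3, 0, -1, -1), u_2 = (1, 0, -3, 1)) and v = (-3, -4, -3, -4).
proj_W(v) = (-62/15, 0, -73/30, -7/6)

Set up U = [u_1 | ... | u_2] ∈ R^(4×2). The projector onto W = col(U) is P = U (U^T U)^(-1) U^T.
Compute U^T U =
  [11, -1]
  [-1, 11],
and U^T v = (16, 2).
Solve U^T U · c = U^T v for the coefficients: c = (89/60, 19/60). The projection is proj_W(v) = U c.
Check: (v - proj_W(v)) · u_1 = 0  (should be 0).
Check: (v - proj_W(v)) · u_2 = 0  (should be 0).
Result: proj_W(v) = (-62/15, 0, -73/30, -7/6).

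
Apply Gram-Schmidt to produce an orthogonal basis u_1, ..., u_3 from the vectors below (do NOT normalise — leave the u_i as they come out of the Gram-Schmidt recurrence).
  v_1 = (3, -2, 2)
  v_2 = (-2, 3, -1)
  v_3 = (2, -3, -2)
Orthogonal basis:
  u_1 = (3, -2, 2)
  u_2 = (8/17, 23/17, 11/17)
  u_3 = (10/7, 5/14, -25/14)

Apply the Gram-Schmidt recurrence
  u_1 = v_1
  u_i = v_i − Σ_{j<i} ((v_i · u_j) / (u_j · u_j)) · u_j.

Step by step this gives:
  u_1 = (3, -2, 2)
  u_2 = (8/17, 23/17, 11/17)
  u_3 = (10/7, 5/14, -25/14)

Orthogonality check:
  u_2 · u_1 = 0 (should be 0)
  u_3 · u_1 = 0 (should be 0)
  u_3 · u_2 = 0 (should be 0)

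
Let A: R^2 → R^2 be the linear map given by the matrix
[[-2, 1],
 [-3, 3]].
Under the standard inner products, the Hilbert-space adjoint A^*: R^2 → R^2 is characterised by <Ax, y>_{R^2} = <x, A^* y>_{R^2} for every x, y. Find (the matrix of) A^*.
A^* = A^T =
[[-2, -3],
 [1, 3]]

For real matrices with standard dot products, the defining identity <Ax, y> = <x, A^* y> gives (Ax)^T y = x^T (A^*) y, i.e. x^T A^T y = x^T (A^*) y. Since this holds for all x, y, we must have A^* = A^T. Therefore
A^* =
[[-2, -3],
 [1, 3]].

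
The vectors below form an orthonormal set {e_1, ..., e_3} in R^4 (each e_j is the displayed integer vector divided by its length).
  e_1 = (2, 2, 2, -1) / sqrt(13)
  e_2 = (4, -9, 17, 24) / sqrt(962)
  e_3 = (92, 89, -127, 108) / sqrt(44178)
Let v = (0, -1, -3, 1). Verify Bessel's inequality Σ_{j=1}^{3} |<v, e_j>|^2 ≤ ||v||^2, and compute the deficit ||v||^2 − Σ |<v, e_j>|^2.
Σ |<v, e_j>|^2 = 6083/597; ||v||^2 = 11; deficit = 484/597

Write each e_j = u_j / sqrt(<u_j, u_j>) where u_j is the displayed integer vector. Then <v, e_j> = <v, u_j> / sqrt(<u_j, u_j>), so |<v, e_j>|^2 = <v, u_j>^2 / <u_j, u_j>.
Coefficients: <v, e_1> = -9/sqrt(13), <v, e_2> = -18/sqrt(962), <v, e_3> = 400/sqrt(44178).
Square and sum: Σ |<v, e_j>|^2 = 6083/597.
Compute ||v||^2 = v·v = 11.
Deficit = 11 − 6083/597 = 484/597 ≥ 0, confirming Bessel's inequality. (The deficit equals ||v − Σ <v,e_j> e_j||^2, the squared distance from v to span{e_j}.)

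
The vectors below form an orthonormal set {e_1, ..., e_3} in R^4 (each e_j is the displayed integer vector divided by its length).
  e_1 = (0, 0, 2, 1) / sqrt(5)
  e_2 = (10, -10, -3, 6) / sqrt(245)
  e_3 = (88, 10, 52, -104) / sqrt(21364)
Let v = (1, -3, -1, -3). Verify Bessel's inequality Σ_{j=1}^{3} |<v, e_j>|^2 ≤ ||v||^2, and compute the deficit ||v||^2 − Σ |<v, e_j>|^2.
Σ |<v, e_j>|^2 = 1339/109; ||v||^2 = 20; deficit = 841/109

Write each e_j = u_j / sqrt(<u_j, u_j>) where u_j is the displayed integer vector. Then <v, e_j> = <v, u_j> / sqrt(<u_j, u_j>), so |<v, e_j>|^2 = <v, u_j>^2 / <u_j, u_j>.
Coefficients: <v, e_1> = -5/sqrt(5), <v, e_2> = 25/sqrt(245), <v, e_3> = 318/sqrt(21364).
Square and sum: Σ |<v, e_j>|^2 = 1339/109.
Compute ||v||^2 = v·v = 20.
Deficit = 20 − 1339/109 = 841/109 ≥ 0, confirming Bessel's inequality. (The deficit equals ||v − Σ <v,e_j> e_j||^2, the squared distance from v to span{e_j}.)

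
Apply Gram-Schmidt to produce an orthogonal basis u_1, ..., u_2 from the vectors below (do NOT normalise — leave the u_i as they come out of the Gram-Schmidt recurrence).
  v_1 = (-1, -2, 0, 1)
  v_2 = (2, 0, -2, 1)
Orthogonal basis:
  u_1 = (-1, -2, 0, 1)
  u_2 = (11/6, -1/3, -2, 7/6)

Apply the Gram-Schmidt recurrence
  u_1 = v_1
  u_i = v_i − Σ_{j<i} ((v_i · u_j) / (u_j · u_j)) · u_j.

Step by step this gives:
  u_1 = (-1, -2, 0, 1)
  u_2 = (11/6, -1/3, -2, 7/6)

Orthogonality check:
  u_2 · u_1 = 0 (should be 0)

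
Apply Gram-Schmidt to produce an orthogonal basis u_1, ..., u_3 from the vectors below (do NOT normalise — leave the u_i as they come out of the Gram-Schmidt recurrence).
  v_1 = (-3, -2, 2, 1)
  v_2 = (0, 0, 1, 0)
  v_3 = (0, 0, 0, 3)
Orthogonal basis:
  u_1 = (-3, -2, 2, 1)
  u_2 = (1/3, 2/9, 7/9, -1/9)
  u_3 = (9/14, 3/7, 0, 39/14)

Apply the Gram-Schmidt recurrence
  u_1 = v_1
  u_i = v_i − Σ_{j<i} ((v_i · u_j) / (u_j · u_j)) · u_j.

Step by step this gives:
  u_1 = (-3, -2, 2, 1)
  u_2 = (1/3, 2/9, 7/9, -1/9)
  u_3 = (9/14, 3/7, 0, 39/14)

Orthogonality check:
  u_2 · u_1 = 0 (should be 0)
  u_3 · u_1 = 0 (should be 0)
  u_3 · u_2 = 0 (should be 0)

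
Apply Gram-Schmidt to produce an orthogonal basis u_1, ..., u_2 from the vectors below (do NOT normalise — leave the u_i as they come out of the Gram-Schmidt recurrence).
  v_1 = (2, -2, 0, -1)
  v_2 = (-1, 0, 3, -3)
Orthogonal basis:
  u_1 = (2, -2, 0, -1)
  u_2 = (-11/9, 2/9, 3, -26/9)

Apply the Gram-Schmidt recurrence
  u_1 = v_1
  u_i = v_i − Σ_{j<i} ((v_i · u_j) / (u_j · u_j)) · u_j.

Step by step this gives:
  u_1 = (2, -2, 0, -1)
  u_2 = (-11/9, 2/9, 3, -26/9)

Orthogonality check:
  u_2 · u_1 = 0 (should be 0)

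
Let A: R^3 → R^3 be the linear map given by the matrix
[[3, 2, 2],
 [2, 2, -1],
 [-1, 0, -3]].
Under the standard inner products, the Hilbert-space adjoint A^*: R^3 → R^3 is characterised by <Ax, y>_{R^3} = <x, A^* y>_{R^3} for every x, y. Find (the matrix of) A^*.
A^* = A^T =
[[3, 2, -1],
 [2, 2, 0],
 [2, -1, -3]]

For real matrices with standard dot products, the defining identity <Ax, y> = <x, A^* y> gives (Ax)^T y = x^T (A^*) y, i.e. x^T A^T y = x^T (A^*) y. Since this holds for all x, y, we must have A^* = A^T. Therefore
A^* =
[[3, 2, -1],
 [2, 2, 0],
 [2, -1, -3]].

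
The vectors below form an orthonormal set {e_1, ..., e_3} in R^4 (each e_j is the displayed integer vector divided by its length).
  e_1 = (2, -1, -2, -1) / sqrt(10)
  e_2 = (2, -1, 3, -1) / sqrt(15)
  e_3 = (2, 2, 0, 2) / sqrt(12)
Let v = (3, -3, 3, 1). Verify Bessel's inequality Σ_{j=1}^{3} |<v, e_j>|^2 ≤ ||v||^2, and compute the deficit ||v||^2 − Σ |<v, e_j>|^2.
Σ |<v, e_j>|^2 = 20; ||v||^2 = 28; deficit = 8

Write each e_j = u_j / sqrt(<u_j, u_j>) where u_j is the displayed integer vector. Then <v, e_j> = <v, u_j> / sqrt(<u_j, u_j>), so |<v, e_j>|^2 = <v, u_j>^2 / <u_j, u_j>.
Coefficients: <v, e_1> = 2/sqrt(10), <v, e_2> = 17/sqrt(15), <v, e_3> = 2/sqrt(12).
Square and sum: Σ |<v, e_j>|^2 = 20.
Compute ||v||^2 = v·v = 28.
Deficit = 28 − 20 = 8 ≥ 0, confirming Bessel's inequality. (The deficit equals ||v − Σ <v,e_j> e_j||^2, the squared distance from v to span{e_j}.)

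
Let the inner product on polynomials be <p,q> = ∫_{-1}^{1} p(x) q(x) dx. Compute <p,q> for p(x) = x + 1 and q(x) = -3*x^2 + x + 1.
<p,q> = 2/3

Expand the product: p(x)·q(x) = -3*x^3 - 2*x^2 + 2*x + 1.
∫_{-1}^{1} of each monomial x^k gives [2/(k+1) if k even, 0 if k odd]. Integrating term-by-term (or equivalently evaluating the antiderivative F(x) = -3*x^4/4 - 2*x^3/3 + x^2 + x at the endpoints):
  F(1) − F(−1) = 7/12 − (-1/12) = 2/3.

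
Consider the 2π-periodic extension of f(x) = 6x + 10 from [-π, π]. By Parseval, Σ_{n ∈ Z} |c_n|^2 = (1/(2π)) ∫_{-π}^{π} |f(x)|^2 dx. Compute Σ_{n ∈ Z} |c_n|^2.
Σ |c_n|^2 = 12π^2 + 100

Expand and integrate term by term over [-π, π]:
  ∫ (6x)^2 dx = 36·(2π^3/3); ∫ 2·6·(10)·x dx = 0 (odd integrand); ∫ 10^2 dx = 100·2π.
So (1/(2π)) ∫_{-π}^{π} (6x + 10)^2 dx = 36π^2/3 + 100 = 12π^2 + 100.
Parseval ⇒ Σ |c_n|^2 = 12π^2 + 100.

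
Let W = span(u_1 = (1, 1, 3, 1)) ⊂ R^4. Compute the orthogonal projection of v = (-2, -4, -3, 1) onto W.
proj_W(v) = (-7/6, -7/6, -7/2, -7/6)

Set up U = [u_1 | ... | u_1] ∈ R^(4×1). The projector onto W = col(U) is P = U (U^T U)^(-1) U^T.
Compute U^T U =
  [12],
and U^T v = (-14).
Solve U^T U · c = U^T v for the coefficients: c = (-7/6). The projection is proj_W(v) = U c.
Check: (v - proj_W(v)) · u_1 = 0  (should be 0).
Result: proj_W(v) = (-7/6, -7/6, -7/2, -7/6).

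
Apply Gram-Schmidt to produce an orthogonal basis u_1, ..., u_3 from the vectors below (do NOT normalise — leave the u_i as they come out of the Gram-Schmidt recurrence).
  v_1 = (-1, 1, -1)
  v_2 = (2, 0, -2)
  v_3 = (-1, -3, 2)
Orthogonal basis:
  u_1 = (-1, 1, -1)
  u_2 = (2, 0, -2)
  u_3 = (-5/6, -5/3, -5/6)

Apply the Gram-Schmidt recurrence
  u_1 = v_1
  u_i = v_i − Σ_{j<i} ((v_i · u_j) / (u_j · u_j)) · u_j.

Step by step this gives:
  u_1 = (-1, 1, -1)
  u_2 = (2, 0, -2)
  u_3 = (-5/6, -5/3, -5/6)

Orthogonality check:
  u_2 · u_1 = 0 (should be 0)
  u_3 · u_1 = 0 (should be 0)
  u_3 · u_2 = 0 (should be 0)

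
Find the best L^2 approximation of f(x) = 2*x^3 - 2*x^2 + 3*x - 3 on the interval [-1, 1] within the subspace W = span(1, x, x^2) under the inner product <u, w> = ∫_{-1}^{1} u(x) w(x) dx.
g(x) = -2*x^2 + 21*x/5 - 3

The best approximation g ∈ W is the orthogonal projection of f onto W. Writing g = a_0 + a_1 x + a_2 x^2, the coefficients solve the normal equations G · a = b where
  G_{ij} = <φ_i, φ_j> and b_i = <f, φ_i>, with φ_0 = 1, φ_1 = x, φ_2 = x^2.
G =
  [2, 0, 2/3]
  [0, 2/3, 0]
  [2/3, 0, 2/5],
b = (-22/3, 14/5, -14/5).
Solving gives a_0 = -3, a_1 = 21/5, a_2 = -2, so
  g(x) = -2*x^2 + 21*x/5 - 3.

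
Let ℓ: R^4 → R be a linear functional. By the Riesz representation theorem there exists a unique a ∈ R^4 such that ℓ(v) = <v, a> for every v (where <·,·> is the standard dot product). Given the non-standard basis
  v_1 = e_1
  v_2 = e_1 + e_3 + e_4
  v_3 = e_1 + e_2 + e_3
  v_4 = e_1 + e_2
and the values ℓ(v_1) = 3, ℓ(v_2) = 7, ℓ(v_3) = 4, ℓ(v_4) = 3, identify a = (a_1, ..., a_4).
a = (3, 0, 1, 3)

Write a = (a_1, ..., a_4) in the standard basis. For each basis vector v_i, ℓ(v_i) = <v_i, a> is a linear equation in the a_j's. Collect the n equations into a matrix system V a = ℓ, where row i of V is v_i (expressed in the standard basis). Since V is invertible (lower-triangular with 1s on the diagonal, up to permutation), solve by back-substitution:
  V =
[[1, 0, 0, 0],
 [1, 0, 1, 1],
 [1, 1, 1, 0],
 [1, 1, 0, 0]]
  V a = (3, 7, 4, 3)
Solving gives a = (3, 0, 1, 3).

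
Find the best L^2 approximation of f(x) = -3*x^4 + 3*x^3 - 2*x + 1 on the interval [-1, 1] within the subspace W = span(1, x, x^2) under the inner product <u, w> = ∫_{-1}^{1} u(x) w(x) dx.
g(x) = -18*x^2/7 - x/5 + 44/35

The best approximation g ∈ W is the orthogonal projection of f onto W. Writing g = a_0 + a_1 x + a_2 x^2, the coefficients solve the normal equations G · a = b where
  G_{ij} = <φ_i, φ_j> and b_i = <f, φ_i>, with φ_0 = 1, φ_1 = x, φ_2 = x^2.
G =
  [2, 0, 2/3]
  [0, 2/3, 0]
  [2/3, 0, 2/5],
b = (4/5, -2/15, -4/21).
Solving gives a_0 = 44/35, a_1 = -1/5, a_2 = -18/7, so
  g(x) = -18*x^2/7 - x/5 + 44/35.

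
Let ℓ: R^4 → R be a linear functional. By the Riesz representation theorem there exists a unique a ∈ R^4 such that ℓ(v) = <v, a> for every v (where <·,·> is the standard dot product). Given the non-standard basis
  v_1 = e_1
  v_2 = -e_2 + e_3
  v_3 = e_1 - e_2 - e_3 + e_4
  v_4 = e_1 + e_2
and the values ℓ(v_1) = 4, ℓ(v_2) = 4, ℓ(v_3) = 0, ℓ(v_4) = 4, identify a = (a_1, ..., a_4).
a = (4, 0, 4, 0)

Write a = (a_1, ..., a_4) in the standard basis. For each basis vector v_i, ℓ(v_i) = <v_i, a> is a linear equation in the a_j's. Collect the n equations into a matrix system V a = ℓ, where row i of V is v_i (expressed in the standard basis). Since V is invertible (lower-triangular with 1s on the diagonal, up to permutation), solve by back-substitution:
  V =
[[1, 0, 0, 0],
 [0, -1, 1, 0],
 [1, -1, -1, 1],
 [1, 1, 0, 0]]
  V a = (4, 4, 0, 4)
Solving gives a = (4, 0, 4, 0).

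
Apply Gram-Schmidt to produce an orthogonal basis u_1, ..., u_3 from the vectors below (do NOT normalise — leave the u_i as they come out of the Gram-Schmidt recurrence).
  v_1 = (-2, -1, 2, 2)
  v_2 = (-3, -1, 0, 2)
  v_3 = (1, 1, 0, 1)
Orthogonal basis:
  u_1 = (-2, -1, 2, 2)
  u_2 = (-17/13, -2/13, -22/13, 4/13)
  u_3 = (32/61, 54/61, -16/61, 75/61)

Apply the Gram-Schmidt recurrence
  u_1 = v_1
  u_i = v_i − Σ_{j<i} ((v_i · u_j) / (u_j · u_j)) · u_j.

Step by step this gives:
  u_1 = (-2, -1, 2, 2)
  u_2 = (-17/13, -2/13, -22/13, 4/13)
  u_3 = (32/61, 54/61, -16/61, 75/61)

Orthogonality check:
  u_2 · u_1 = 0 (should be 0)
  u_3 · u_1 = 0 (should be 0)
  u_3 · u_2 = 0 (should be 0)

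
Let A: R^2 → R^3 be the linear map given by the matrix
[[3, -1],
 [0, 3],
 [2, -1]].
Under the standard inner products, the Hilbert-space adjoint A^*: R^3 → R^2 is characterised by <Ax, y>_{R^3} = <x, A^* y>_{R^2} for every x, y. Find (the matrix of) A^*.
A^* = A^T =
[[3, 0, 2],
 [-1, 3, -1]]

For real matrices with standard dot products, the defining identity <Ax, y> = <x, A^* y> gives (Ax)^T y = x^T (A^*) y, i.e. x^T A^T y = x^T (A^*) y. Since this holds for all x, y, we must have A^* = A^T. Therefore
A^* =
[[3, 0, 2],
 [-1, 3, -1]].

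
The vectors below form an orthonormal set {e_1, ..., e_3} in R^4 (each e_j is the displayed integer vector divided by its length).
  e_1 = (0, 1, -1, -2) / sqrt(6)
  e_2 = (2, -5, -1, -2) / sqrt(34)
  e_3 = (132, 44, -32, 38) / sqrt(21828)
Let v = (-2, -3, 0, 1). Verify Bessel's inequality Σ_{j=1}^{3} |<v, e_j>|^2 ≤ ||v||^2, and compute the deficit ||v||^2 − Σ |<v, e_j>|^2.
Σ |<v, e_j>|^2 = 1329/107; ||v||^2 = 14; deficit = 169/107

Write each e_j = u_j / sqrt(<u_j, u_j>) where u_j is the displayed integer vector. Then <v, e_j> = <v, u_j> / sqrt(<u_j, u_j>), so |<v, e_j>|^2 = <v, u_j>^2 / <u_j, u_j>.
Coefficients: <v, e_1> = -5/sqrt(6), <v, e_2> = 9/sqrt(34), <v, e_3> = -358/sqrt(21828).
Square and sum: Σ |<v, e_j>|^2 = 1329/107.
Compute ||v||^2 = v·v = 14.
Deficit = 14 − 1329/107 = 169/107 ≥ 0, confirming Bessel's inequality. (The deficit equals ||v − Σ <v,e_j> e_j||^2, the squared distance from v to span{e_j}.)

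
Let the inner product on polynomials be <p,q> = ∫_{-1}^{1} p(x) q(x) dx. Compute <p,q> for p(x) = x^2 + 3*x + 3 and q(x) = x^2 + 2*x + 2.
<p,q> = 296/15

Expand the product: p(x)·q(x) = x^4 + 5*x^3 + 11*x^2 + 12*x + 6.
∫_{-1}^{1} of each monomial x^k gives [2/(k+1) if k even, 0 if k odd]. Integrating term-by-term (or equivalently evaluating the antiderivative F(x) = x^5/5 + 5*x^4/4 + 11*x^3/3 + 6*x^2 + 6*x at the endpoints):
  F(1) − F(−1) = 1027/60 − (-157/60) = 296/15.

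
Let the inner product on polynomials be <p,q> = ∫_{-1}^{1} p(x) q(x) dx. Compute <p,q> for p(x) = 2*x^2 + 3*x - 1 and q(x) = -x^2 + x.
<p,q> = 28/15

Expand the product: p(x)·q(x) = -2*x^4 - x^3 + 4*x^2 - x.
∫_{-1}^{1} of each monomial x^k gives [2/(k+1) if k even, 0 if k odd]. Integrating term-by-term (or equivalently evaluating the antiderivative F(x) = -2*x^5/5 - x^4/4 + 4*x^3/3 - x^2/2 at the endpoints):
  F(1) − F(−1) = 11/60 − (-101/60) = 28/15.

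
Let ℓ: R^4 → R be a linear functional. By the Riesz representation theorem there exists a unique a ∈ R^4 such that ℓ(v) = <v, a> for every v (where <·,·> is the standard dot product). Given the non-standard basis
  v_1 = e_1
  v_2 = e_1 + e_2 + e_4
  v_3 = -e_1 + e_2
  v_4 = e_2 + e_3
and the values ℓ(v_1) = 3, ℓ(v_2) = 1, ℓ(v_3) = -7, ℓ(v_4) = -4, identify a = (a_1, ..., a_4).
a = (3, -4, 0, 2)

Write a = (a_1, ..., a_4) in the standard basis. For each basis vector v_i, ℓ(v_i) = <v_i, a> is a linear equation in the a_j's. Collect the n equations into a matrix system V a = ℓ, where row i of V is v_i (expressed in the standard basis). Since V is invertible (lower-triangular with 1s on the diagonal, up to permutation), solve by back-substitution:
  V =
[[1, 0, 0, 0],
 [1, 1, 0, 1],
 [-1, 1, 0, 0],
 [0, 1, 1, 0]]
  V a = (3, 1, -7, -4)
Solving gives a = (3, -4, 0, 2).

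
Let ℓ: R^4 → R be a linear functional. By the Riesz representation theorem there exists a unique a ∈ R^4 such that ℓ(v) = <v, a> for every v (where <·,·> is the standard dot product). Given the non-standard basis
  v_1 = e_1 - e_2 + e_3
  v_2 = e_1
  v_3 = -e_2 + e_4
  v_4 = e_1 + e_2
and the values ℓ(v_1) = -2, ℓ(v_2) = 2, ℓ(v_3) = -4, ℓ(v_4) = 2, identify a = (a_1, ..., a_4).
a = (2, 0, -4, -4)

Write a = (a_1, ..., a_4) in the standard basis. For each basis vector v_i, ℓ(v_i) = <v_i, a> is a linear equation in the a_j's. Collect the n equations into a matrix system V a = ℓ, where row i of V is v_i (expressed in the standard basis). Since V is invertible (lower-triangular with 1s on the diagonal, up to permutation), solve by back-substitution:
  V =
[[1, -1, 1, 0],
 [1, 0, 0, 0],
 [0, -1, 0, 1],
 [1, 1, 0, 0]]
  V a = (-2, 2, -4, 2)
Solving gives a = (2, 0, -4, -4).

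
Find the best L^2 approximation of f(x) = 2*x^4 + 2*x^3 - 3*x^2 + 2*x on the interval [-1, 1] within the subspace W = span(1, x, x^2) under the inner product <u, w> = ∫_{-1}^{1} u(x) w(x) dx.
g(x) = -9*x^2/7 + 16*x/5 - 6/35

The best approximation g ∈ W is the orthogonal projection of f onto W. Writing g = a_0 + a_1 x + a_2 x^2, the coefficients solve the normal equations G · a = b where
  G_{ij} = <φ_i, φ_j> and b_i = <f, φ_i>, with φ_0 = 1, φ_1 = x, φ_2 = x^2.
G =
  [2, 0, 2/3]
  [0, 2/3, 0]
  [2/3, 0, 2/5],
b = (-6/5, 32/15, -22/35).
Solving gives a_0 = -6/35, a_1 = 16/5, a_2 = -9/7, so
  g(x) = -9*x^2/7 + 16*x/5 - 6/35.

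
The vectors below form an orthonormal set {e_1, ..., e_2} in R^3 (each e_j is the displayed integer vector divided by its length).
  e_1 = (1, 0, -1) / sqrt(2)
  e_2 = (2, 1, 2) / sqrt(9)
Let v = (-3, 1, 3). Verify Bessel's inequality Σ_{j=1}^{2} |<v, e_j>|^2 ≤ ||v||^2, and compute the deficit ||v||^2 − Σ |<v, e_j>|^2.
Σ |<v, e_j>|^2 = 163/9; ||v||^2 = 19; deficit = 8/9

Write each e_j = u_j / sqrt(<u_j, u_j>) where u_j is the displayed integer vector. Then <v, e_j> = <v, u_j> / sqrt(<u_j, u_j>), so |<v, e_j>|^2 = <v, u_j>^2 / <u_j, u_j>.
Coefficients: <v, e_1> = -6/sqrt(2), <v, e_2> = 1/sqrt(9).
Square and sum: Σ |<v, e_j>|^2 = 163/9.
Compute ||v||^2 = v·v = 19.
Deficit = 19 − 163/9 = 8/9 ≥ 0, confirming Bessel's inequality. (The deficit equals ||v − Σ <v,e_j> e_j||^2, the squared distance from v to span{e_j}.)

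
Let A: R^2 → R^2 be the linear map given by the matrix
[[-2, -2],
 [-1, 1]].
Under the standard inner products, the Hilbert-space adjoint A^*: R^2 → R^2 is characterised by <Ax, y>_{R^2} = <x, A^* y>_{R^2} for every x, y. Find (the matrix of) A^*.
A^* = A^T =
[[-2, -1],
 [-2, 1]]

For real matrices with standard dot products, the defining identity <Ax, y> = <x, A^* y> gives (Ax)^T y = x^T (A^*) y, i.e. x^T A^T y = x^T (A^*) y. Since this holds for all x, y, we must have A^* = A^T. Therefore
A^* =
[[-2, -1],
 [-2, 1]].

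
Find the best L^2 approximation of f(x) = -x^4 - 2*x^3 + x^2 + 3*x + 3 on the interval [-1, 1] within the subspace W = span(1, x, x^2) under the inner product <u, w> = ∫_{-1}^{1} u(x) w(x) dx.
g(x) = x^2/7 + 9*x/5 + 108/35

The best approximation g ∈ W is the orthogonal projection of f onto W. Writing g = a_0 + a_1 x + a_2 x^2, the coefficients solve the normal equations G · a = b where
  G_{ij} = <φ_i, φ_j> and b_i = <f, φ_i>, with φ_0 = 1, φ_1 = x, φ_2 = x^2.
G =
  [2, 0, 2/3]
  [0, 2/3, 0]
  [2/3, 0, 2/5],
b = (94/15, 6/5, 74/35).
Solving gives a_0 = 108/35, a_1 = 9/5, a_2 = 1/7, so
  g(x) = x^2/7 + 9*x/5 + 108/35.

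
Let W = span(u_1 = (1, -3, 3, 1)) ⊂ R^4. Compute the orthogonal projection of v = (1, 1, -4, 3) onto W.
proj_W(v) = (-11/20, 33/20, -33/20, -11/20)

Set up U = [u_1 | ... | u_1] ∈ R^(4×1). The projector onto W = col(U) is P = U (U^T U)^(-1) U^T.
Compute U^T U =
  [20],
and U^T v = (-11).
Solve U^T U · c = U^T v for the coefficients: c = (-11/20). The projection is proj_W(v) = U c.
Check: (v - proj_W(v)) · u_1 = 0  (should be 0).
Result: proj_W(v) = (-11/20, 33/20, -33/20, -11/20).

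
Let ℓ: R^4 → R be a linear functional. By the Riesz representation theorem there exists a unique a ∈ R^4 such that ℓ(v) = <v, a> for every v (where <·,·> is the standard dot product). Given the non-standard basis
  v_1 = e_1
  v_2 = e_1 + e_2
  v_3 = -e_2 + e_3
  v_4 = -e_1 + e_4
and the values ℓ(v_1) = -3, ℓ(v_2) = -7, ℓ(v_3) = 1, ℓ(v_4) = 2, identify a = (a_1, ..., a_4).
a = (-3, -4, -3, -1)

Write a = (a_1, ..., a_4) in the standard basis. For each basis vector v_i, ℓ(v_i) = <v_i, a> is a linear equation in the a_j's. Collect the n equations into a matrix system V a = ℓ, where row i of V is v_i (expressed in the standard basis). Since V is invertible (lower-triangular with 1s on the diagonal, up to permutation), solve by back-substitution:
  V =
[[1, 0, 0, 0],
 [1, 1, 0, 0],
 [0, -1, 1, 0],
 [-1, 0, 0, 1]]
  V a = (-3, -7, 1, 2)
Solving gives a = (-3, -4, -3, -1).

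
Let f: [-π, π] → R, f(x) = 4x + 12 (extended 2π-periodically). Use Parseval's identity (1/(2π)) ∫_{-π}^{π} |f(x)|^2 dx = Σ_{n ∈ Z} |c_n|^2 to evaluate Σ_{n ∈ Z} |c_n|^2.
Σ |c_n|^2 = 16π^2/3 + 144

Expand and integrate term by term over [-π, π]:
  ∫ (4x)^2 dx = 16·(2π^3/3); ∫ 2·4·(12)·x dx = 0 (odd integrand); ∫ 12^2 dx = 144·2π.
So (1/(2π)) ∫_{-π}^{π} (4x + 12)^2 dx = 16π^2/3 + 144 = 16π^2/3 + 144.
Parseval ⇒ Σ |c_n|^2 = 16π^2/3 + 144.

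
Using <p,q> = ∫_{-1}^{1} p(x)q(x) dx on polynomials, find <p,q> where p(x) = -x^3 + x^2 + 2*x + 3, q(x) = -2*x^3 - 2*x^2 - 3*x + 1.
<p,q> = -206/105

Expand the product: p(x)·q(x) = 2*x^6 - 3*x^4 - 14*x^3 - 11*x^2 - 7*x + 3.
∫_{-1}^{1} of each monomial x^k gives [2/(k+1) if k even, 0 if k odd]. Integrating term-by-term (or equivalently evaluating the antiderivative F(x) = 2*x^7/7 - 3*x^5/5 - 7*x^4/2 - 11*x^3/3 - 7*x^2/2 + 3*x at the endpoints):
  F(1) − F(−1) = -838/105 − (-632/105) = -206/105.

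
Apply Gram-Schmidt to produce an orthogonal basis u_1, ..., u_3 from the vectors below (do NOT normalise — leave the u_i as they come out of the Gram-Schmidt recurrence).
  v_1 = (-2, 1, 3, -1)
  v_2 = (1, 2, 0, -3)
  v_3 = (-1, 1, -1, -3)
Orthogonal basis:
  u_1 = (-2, 1, 3, -1)
  u_2 = (7/5, 9/5, -3/5, -14/5)
  u_3 = (-106/67, -31/67, -79/67, -56/67)

Apply the Gram-Schmidt recurrence
  u_1 = v_1
  u_i = v_i − Σ_{j<i} ((v_i · u_j) / (u_j · u_j)) · u_j.

Step by step this gives:
  u_1 = (-2, 1, 3, -1)
  u_2 = (7/5, 9/5, -3/5, -14/5)
  u_3 = (-106/67, -31/67, -79/67, -56/67)

Orthogonality check:
  u_2 · u_1 = 0 (should be 0)
  u_3 · u_1 = 0 (should be 0)
  u_3 · u_2 = 0 (should be 0)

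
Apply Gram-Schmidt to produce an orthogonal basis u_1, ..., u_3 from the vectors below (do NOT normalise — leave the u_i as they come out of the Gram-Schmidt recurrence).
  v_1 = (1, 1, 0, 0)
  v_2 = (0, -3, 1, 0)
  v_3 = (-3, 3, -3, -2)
Orthogonal basis:
  u_1 = (1, 1, 0, 0)
  u_2 = (3/2, -3/2, 1, 0)
  u_3 = (3/11, -3/11, -9/11, -2)

Apply the Gram-Schmidt recurrence
  u_1 = v_1
  u_i = v_i − Σ_{j<i} ((v_i · u_j) / (u_j · u_j)) · u_j.

Step by step this gives:
  u_1 = (1, 1, 0, 0)
  u_2 = (3/2, -3/2, 1, 0)
  u_3 = (3/11, -3/11, -9/11, -2)

Orthogonality check:
  u_2 · u_1 = 0 (should be 0)
  u_3 · u_1 = 0 (should be 0)
  u_3 · u_2 = 0 (should be 0)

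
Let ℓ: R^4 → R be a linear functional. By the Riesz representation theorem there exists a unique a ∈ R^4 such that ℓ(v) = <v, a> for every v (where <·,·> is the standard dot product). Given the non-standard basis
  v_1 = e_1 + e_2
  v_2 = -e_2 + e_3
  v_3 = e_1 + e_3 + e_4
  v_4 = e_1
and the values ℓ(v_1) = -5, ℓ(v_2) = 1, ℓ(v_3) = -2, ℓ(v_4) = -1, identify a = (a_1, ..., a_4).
a = (-1, -4, -3, 2)

Write a = (a_1, ..., a_4) in the standard basis. For each basis vector v_i, ℓ(v_i) = <v_i, a> is a linear equation in the a_j's. Collect the n equations into a matrix system V a = ℓ, where row i of V is v_i (expressed in the standard basis). Since V is invertible (lower-triangular with 1s on the diagonal, up to permutation), solve by back-substitution:
  V =
[[1, 1, 0, 0],
 [0, -1, 1, 0],
 [1, 0, 1, 1],
 [1, 0, 0, 0]]
  V a = (-5, 1, -2, -1)
Solving gives a = (-1, -4, -3, 2).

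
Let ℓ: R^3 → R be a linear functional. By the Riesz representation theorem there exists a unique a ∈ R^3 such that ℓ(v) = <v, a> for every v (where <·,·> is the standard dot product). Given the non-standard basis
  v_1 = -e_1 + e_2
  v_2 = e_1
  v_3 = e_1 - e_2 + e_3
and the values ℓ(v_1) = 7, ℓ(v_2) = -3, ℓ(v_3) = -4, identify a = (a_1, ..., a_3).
a = (-3, 4, 3)

Write a = (a_1, ..., a_3) in the standard basis. For each basis vector v_i, ℓ(v_i) = <v_i, a> is a linear equation in the a_j's. Collect the n equations into a matrix system V a = ℓ, where row i of V is v_i (expressed in the standard basis). Since V is invertible (lower-triangular with 1s on the diagonal, up to permutation), solve by back-substitution:
  V =
[[-1, 1, 0],
 [1, 0, 0],
 [1, -1, 1]]
  V a = (7, -3, -4)
Solving gives a = (-3, 4, 3).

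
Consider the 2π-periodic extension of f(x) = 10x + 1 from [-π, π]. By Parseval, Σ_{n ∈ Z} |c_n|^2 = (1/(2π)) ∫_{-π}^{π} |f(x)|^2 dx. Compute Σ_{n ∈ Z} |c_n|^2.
Σ |c_n|^2 = 100π^2/3 + 1

Expand and integrate term by term over [-π, π]:
  ∫ (10x)^2 dx = 100·(2π^3/3); ∫ 2·10·(1)·x dx = 0 (odd integrand); ∫ 1^2 dx = 1·2π.
So (1/(2π)) ∫_{-π}^{π} (10x + 1)^2 dx = 100π^2/3 + 1 = 100π^2/3 + 1.
Parseval ⇒ Σ |c_n|^2 = 100π^2/3 + 1.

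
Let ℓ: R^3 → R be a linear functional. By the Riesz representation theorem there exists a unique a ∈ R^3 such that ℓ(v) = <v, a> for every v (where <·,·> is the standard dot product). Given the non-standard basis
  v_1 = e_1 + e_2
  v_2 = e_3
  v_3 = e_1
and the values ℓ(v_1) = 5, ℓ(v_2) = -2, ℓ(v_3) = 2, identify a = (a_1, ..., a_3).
a = (2, 3, -2)

Write a = (a_1, ..., a_3) in the standard basis. For each basis vector v_i, ℓ(v_i) = <v_i, a> is a linear equation in the a_j's. Collect the n equations into a matrix system V a = ℓ, where row i of V is v_i (expressed in the standard basis). Since V is invertible (lower-triangular with 1s on the diagonal, up to permutation), solve by back-substitution:
  V =
[[1, 1, 0],
 [0, 0, 1],
 [1, 0, 0]]
  V a = (5, -2, 2)
Solving gives a = (2, 3, -2).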